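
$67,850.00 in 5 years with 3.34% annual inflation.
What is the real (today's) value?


Formula: Real value = nominal / (1 + inflation)^years
Price level: (1 + 0.0334)^5 = 1.178534
Real value = $67,850.00 / 1.178534 = $57,571.50

$57,571.50


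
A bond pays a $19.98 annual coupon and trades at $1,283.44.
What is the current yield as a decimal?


Formula: Current yield = annual coupon / price
Substituting: CY = $19.98 / $1,283.44
CY = 0.015568

0.015568


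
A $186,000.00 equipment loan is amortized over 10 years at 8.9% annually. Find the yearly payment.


Formula: PMT = PV * r / (1 - (1+r)^(-n))
Denominator: 1 - (1 + 0.089)^(-10) = 0.573694
Numerator: $186,000.00 * 0.089 = 16554.0
PMT = 16554.0 / 0.573694 = $28,855.09

$28,855.09


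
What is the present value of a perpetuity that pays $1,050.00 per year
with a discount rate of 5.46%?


Formula: PV = C / r
Substituting: PV = $1,050.00 / 0.0546
PV = $19,230.77

$19,230.77


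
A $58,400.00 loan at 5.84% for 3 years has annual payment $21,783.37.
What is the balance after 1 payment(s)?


Formula: Balance = PV*(1+r)^k - PMT*((1+r)^k - 1)/r
Growth: (1 + 0.0584)^1 = 1.0584
Accumulated factor: ((1+r)^k - 1)/r = 1.0
Balance = $58,400.00 * 1.0584 - $21,783.37 * 1.0
Balance = $40,027.19

$40,027.19


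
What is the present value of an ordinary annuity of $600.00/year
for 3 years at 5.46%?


Formula: PV = PMT * (1 - (1+r)^(-n)) / r
Discount factor: (1 + 0.0546)^(-3) = 0.852583
Bracket: 1 - 0.852583 = 0.147417
PV = $600.00 * 0.147417 / 0.0546 = $1,619.97

$1,619.97


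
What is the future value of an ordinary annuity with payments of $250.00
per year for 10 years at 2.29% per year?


Formula: FV = PMT * ((1+r)^n - 1) / r
Growth factor: (1 + 0.0229)^10 = 1.254099
Numerator: 1.254099 - 1 = 0.254099
FV = $250.00 * 0.254099 / 0.0229 = $2,774.01

$2,774.01


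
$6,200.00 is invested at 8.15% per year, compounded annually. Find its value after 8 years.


Formula: FV = P * (1 + r)^n
Substituting: FV = $6,200.00 * (1 + 0.0815)^8
Growth factor: (1.0815)^8 = 1.871596
FV = $6,200.00 * 1.871596 = $11,603.90

$11,603.90


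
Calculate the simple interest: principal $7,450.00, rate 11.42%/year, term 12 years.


Formula: I = P * r * t
Substituting: I = $7,450.00 * 0.1142 * 12
Step: I = $7,450.00 * 1.3704
I = $10,209.48

$10,209.48


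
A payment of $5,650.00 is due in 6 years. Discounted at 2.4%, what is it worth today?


Formula: PV = FV / (1 + r)^n
Substituting: PV = $5,650.00 / (1 + 0.024)^6
Discount factor: (1.024)^6 = 1.152922
PV = $5,650.00 / 1.152922 = $4,900.59

$4,900.59


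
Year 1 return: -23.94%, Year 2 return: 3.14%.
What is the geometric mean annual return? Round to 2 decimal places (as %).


Formula: Geometric mean = ((1+r1)*(1+r2))^(1/2) - 1
Product: (1 + -0.2394) * (1 + 0.0314) = 0.7606 * 1.0314 = 0.784483
Square root: 0.784483^0.5 = 0.88571
Geometric mean = 0.88571 - 1 = -0.11429
As percentage: -11.43%

-11.43%


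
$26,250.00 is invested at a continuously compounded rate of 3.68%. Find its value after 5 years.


Formula: FV = P * e^(r*t)
Exponent: r*t = 0.0368 * 5 = 0.184
e^(0.184) = 1.202016
FV = $26,250.00 * 1.202016 = $31,552.92

$31,552.92


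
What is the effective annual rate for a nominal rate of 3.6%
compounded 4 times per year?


Formula: EAR = (1 + r/m)^m - 1
Period rate: r/m = 0.036 / 4 = 0.009
Compounding: (1 + 0.009)^4 = 1.036489
EAR = 1.036489 - 1 = 0.036489

0.036489


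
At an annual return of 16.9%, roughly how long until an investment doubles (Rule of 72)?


Formula: Years ≈ 72 / r
Substituting: Years ≈ 72 / 16.9
Years ≈ 4.3

4.3 years


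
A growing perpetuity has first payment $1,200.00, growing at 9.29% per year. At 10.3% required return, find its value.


Formula: PV = C / (r - g)
Spread: r - g = 0.103 - 0.0929 = 0.0101
Substituting: PV = $1,200.00 / 0.0101
PV = $118,811.88

$118,811.88


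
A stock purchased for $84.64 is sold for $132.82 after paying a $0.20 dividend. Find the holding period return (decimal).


Formula: HPR = (P1 - P0 + D) / P0
Gain: $132.82 - $84.64 + $0.20 = $48.38
HPR = $48.38 / $84.64 = 0.5716

0.5716


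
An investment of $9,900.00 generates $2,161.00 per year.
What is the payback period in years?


Formula: Payback = investment / annual cash flow
Substituting: Payback = $9,900.00 / $2,161.00
Payback = 4.5812 years

4.5812 years


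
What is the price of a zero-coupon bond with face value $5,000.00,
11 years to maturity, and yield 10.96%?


Formula: Price = FV / (1 + r)^n
Substituting: Price = $5,000.00 / (1 + 0.1096)^11
Discount factor: (1.1096)^11 = 3.139286
Price = $5,000.00 / 3.139286 = $1,592.72

$1,592.72


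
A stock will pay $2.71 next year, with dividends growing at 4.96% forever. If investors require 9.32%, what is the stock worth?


Formula: P = D1 / (r - g)
Spread: r - g = 0.0932 - 0.0496 = 0.0436
Substituting: P = $2.71 / 0.0436
P = $62.16

$62.16


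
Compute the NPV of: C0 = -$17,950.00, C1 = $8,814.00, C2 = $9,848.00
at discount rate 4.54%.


Formula: NPV = C0 + C1/(1+r) + C2/(1+r)^2
Discount C1: $8,814.00 / (1 + 0.0454) = $8,431.22
Discount C2: $9,848.00 / (1 + 0.0454)^2 = $9,011.21
NPV = -$17,950.00 + $8,431.22 + $9,011.21 = -$507.57

-$507.57


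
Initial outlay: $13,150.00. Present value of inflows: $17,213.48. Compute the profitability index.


Formula: PI = PV(cash flows) / initial investment
Substituting: PI = $17,213.48 / $13,150.00
PI = 1.309

1.309


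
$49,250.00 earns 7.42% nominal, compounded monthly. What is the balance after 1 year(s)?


Formula: FV = P * (1 + r/m)^(m*t)
Period rate: r/m = 0.0742 / 12 = 0.006183
Total periods: m*t = 12 * 1 = 12
Growth factor: (1 + 0.006183)^12 = 1.076776
FV = $49,250.00 * 1.076776 = $53,031.23

$53,031.23


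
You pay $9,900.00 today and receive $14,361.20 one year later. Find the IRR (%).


Formula: IRR = C1/C0 - 1
Substituting: IRR = $14,361.20 / $9,900.00 - 1
Ratio: 1.450626 - 1 = 0.450626
IRR = 45.0626%

45.0626%


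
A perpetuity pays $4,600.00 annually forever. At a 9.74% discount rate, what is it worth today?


Formula: PV = C / r
Substituting: PV = $4,600.00 / 0.0974
PV = $47,227.93

$47,227.93


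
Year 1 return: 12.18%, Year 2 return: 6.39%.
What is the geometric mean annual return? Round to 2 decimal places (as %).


Formula: Geometric mean = ((1+r1)*(1+r2))^(1/2) - 1
Product: (1 + 0.1218) * (1 + 0.0639) = 1.1218 * 1.0639 = 1.193483
Square root: 1.193483^0.5 = 1.092466
Geometric mean = 1.092466 - 1 = 0.092466
As percentage: 9.25%

9.25%


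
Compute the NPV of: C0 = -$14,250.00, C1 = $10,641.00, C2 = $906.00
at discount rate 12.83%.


Formula: NPV = C0 + C1/(1+r) + C2/(1+r)^2
Discount C1: $10,641.00 / (1 + 0.1283) = $9,431.00
Discount C2: $906.00 / (1 + 0.1283)^2 = $711.67
NPV = -$14,250.00 + $9,431.00 + $711.67 = -$4,107.33

-$4,107.33


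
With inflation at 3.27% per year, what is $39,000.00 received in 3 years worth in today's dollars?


Formula: Real value = nominal / (1 + inflation)^years
Price level: (1 + 0.0327)^3 = 1.101343
Real value = $39,000.00 / 1.101343 = $35,411.32

$35,411.32


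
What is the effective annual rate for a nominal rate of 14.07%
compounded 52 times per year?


Formula: EAR = (1 + r/m)^m - 1
Period rate: r/m = 0.1407 / 52 = 0.002706
Compounding: (1 + 0.002706)^52 = 1.150861
EAR = 1.150861 - 1 = 0.150861

0.150861


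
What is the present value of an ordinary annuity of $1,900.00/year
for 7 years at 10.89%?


Formula: PV = PMT * (1 - (1+r)^(-n)) / r
Discount factor: (1 + 0.1089)^(-7) = 0.485013
Bracket: 1 - 0.485013 = 0.514987
PV = $1,900.00 * 0.514987 / 0.1089 = $8,985.08

$8,985.08


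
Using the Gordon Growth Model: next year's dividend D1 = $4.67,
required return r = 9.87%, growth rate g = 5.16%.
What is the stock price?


Formula: P = D1 / (r - g)
Spread: r - g = 0.0987 - 0.0516 = 0.0471
Substituting: P = $4.67 / 0.0471
P = $99.15

$99.15


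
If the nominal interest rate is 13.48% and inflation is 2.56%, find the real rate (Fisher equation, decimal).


Formula: (1 + r_real) = (1 + r_nom) / (1 + inflation)
Substituting: (1 + r_real) = 1.1348 / 1.0256
(1 + r_real) = 1.106474
r_real = 1.106474 - 1 = 0.106474

0.106474


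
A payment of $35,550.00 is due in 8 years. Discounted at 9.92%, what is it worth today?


Formula: PV = FV / (1 + r)^n
Substituting: PV = $35,550.00 / (1 + 0.0992)^8
Discount factor: (1.0992)^8 = 2.131149
PV = $35,550.00 / 2.131149 = $16,681.14

$16,681.14


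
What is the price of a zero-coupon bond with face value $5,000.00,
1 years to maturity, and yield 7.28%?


Formula: Price = FV / (1 + r)^n
Substituting: Price = $5,000.00 / (1 + 0.0728)^1
Discount factor: (1.0728)^1 = 1.0728
Price = $5,000.00 / 1.0728 = $4,660.70

$4,660.70


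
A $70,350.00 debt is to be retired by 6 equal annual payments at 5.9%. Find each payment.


Formula: PMT = PV * r / (1 - (1+r)^(-n))
Denominator: 1 - (1 + 0.059)^(-6) = 0.291036
Numerator: $70,350.00 * 0.059 = 4150.65
PMT = 4150.65 / 0.291036 = $14,261.64

$14,261.64


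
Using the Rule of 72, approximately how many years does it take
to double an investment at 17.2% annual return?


Formula: Years ≈ 72 / r
Substituting: Years ≈ 72 / 17.2
Years ≈ 4.2

4.2 years


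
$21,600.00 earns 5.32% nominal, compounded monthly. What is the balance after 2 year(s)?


Formula: FV = P * (1 + r/m)^(m*t)
Period rate: r/m = 0.0532 / 12 = 0.004433
Total periods: m*t = 12 * 2 = 24
Growth factor: (1 + 0.004433)^24 = 1.112005
FV = $21,600.00 * 1.112005 = $24,019.31

$24,019.31


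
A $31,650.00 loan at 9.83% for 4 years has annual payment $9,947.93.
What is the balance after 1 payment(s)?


Formula: Balance = PV*(1+r)^k - PMT*((1+r)^k - 1)/r
Growth: (1 + 0.0983)^1 = 1.0983
Accumulated factor: ((1+r)^k - 1)/r = 1.0
Balance = $31,650.00 * 1.0983 - $9,947.93 * 1.0
Balance = $24,813.27

$24,813.27


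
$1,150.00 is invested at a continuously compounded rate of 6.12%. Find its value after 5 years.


Formula: FV = P * e^(r*t)
Exponent: r*t = 0.0612 * 5 = 0.306
e^(0.306) = 1.357982
FV = $1,150.00 * 1.357982 = $1,561.68

$1,561.68


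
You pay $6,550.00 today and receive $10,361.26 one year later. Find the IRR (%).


Formula: IRR = C1/C0 - 1
Substituting: IRR = $10,361.26 / $6,550.00 - 1
Ratio: 1.581872 - 1 = 0.581872
IRR = 58.1872%

58.1872%


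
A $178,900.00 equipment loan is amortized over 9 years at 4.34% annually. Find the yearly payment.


Formula: PMT = PV * r / (1 - (1+r)^(-n))
Denominator: 1 - (1 + 0.0434)^(-9) = 0.317752
Numerator: $178,900.00 * 0.0434 = 7764.26
PMT = 7764.26 / 0.317752 = $24,435.00

$24,435.00


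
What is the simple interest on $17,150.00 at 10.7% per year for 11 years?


Formula: I = P * r * t
Substituting: I = $17,150.00 * 0.107 * 11
Step: I = $17,150.00 * 1.177
I = $20,185.55

$20,185.55


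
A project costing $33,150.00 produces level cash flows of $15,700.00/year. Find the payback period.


Formula: Payback = investment / annual cash flow
Substituting: Payback = $33,150.00 / $15,700.00
Payback = 2.1115 years

2.1115 years


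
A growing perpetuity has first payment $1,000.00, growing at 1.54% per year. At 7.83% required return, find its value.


Formula: PV = C / (r - g)
Spread: r - g = 0.0783 - 0.0154 = 0.0629
Substituting: PV = $1,000.00 / 0.0629
PV = $15,898.25

$15,898.25


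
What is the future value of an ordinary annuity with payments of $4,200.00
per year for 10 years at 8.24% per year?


Formula: FV = PMT * ((1+r)^n - 1) / r
Growth factor: (1 + 0.0824)^10 = 2.207384
Numerator: 2.207384 - 1 = 1.207384
FV = $4,200.00 * 1.207384 / 0.0824 = $61,541.40

$61,541.40


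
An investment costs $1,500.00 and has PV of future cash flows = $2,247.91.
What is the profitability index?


Formula: PI = PV(cash flows) / initial investment
Substituting: PI = $2,247.91 / $1,500.00
PI = 1.4986

1.4986


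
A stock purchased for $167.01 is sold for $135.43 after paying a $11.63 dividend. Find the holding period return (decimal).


Formula: HPR = (P1 - P0 + D) / P0
Gain: $135.43 - $167.01 + $11.63 = -$19.95
HPR = -$19.95 / $167.01 = -0.1195

-0.1195


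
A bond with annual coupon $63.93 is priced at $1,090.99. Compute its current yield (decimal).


Formula: Current yield = annual coupon / price
Substituting: CY = $63.93 / $1,090.99
CY = 0.058598

0.058598


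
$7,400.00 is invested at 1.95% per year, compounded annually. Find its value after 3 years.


Formula: FV = P * (1 + r)^n
Substituting: FV = $7,400.00 * (1 + 0.0195)^3
Growth factor: (1.0195)^3 = 1.059648
FV = $7,400.00 * 1.059648 = $7,841.40

$7,841.40


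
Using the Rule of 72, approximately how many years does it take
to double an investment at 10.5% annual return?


Formula: Years ≈ 72 / r
Substituting: Years ≈ 72 / 10.5
Years ≈ 6.9

6.9 years


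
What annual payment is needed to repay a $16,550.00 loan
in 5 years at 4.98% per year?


Formula: PMT = PV * r / (1 - (1+r)^(-n))
Denominator: 1 - (1 + 0.0498)^(-5) = 0.215727
Numerator: $16,550.00 * 0.0498 = 824.19
PMT = 824.19 / 0.215727 = $3,820.52

$3,820.52


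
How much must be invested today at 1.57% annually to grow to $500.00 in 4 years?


Formula: PV = FV / (1 + r)^n
Substituting: PV = $500.00 / (1 + 0.0157)^4
Discount factor: (1.0157)^4 = 1.064294
PV = $500.00 / 1.064294 = $469.79

$469.79


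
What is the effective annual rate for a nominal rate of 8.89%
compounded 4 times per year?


Formula: EAR = (1 + r/m)^m - 1
Period rate: r/m = 0.0889 / 4 = 0.022225
Compounding: (1 + 0.022225)^4 = 1.091908
EAR = 1.091908 - 1 = 0.091908

0.091908


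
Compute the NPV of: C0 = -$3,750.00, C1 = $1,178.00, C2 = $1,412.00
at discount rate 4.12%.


Formula: NPV = C0 + C1/(1+r) + C2/(1+r)^2
Discount C1: $1,178.00 / (1 + 0.0412) = $1,131.39
Discount C2: $1,412.00 / (1 + 0.0412)^2 = $1,302.47
NPV = -$3,750.00 + $1,131.39 + $1,302.47 = -$1,316.15

-$1,316.15


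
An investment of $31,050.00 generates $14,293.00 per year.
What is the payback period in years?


Formula: Payback = investment / annual cash flow
Substituting: Payback = $31,050.00 / $14,293.00
Payback = 2.1724 years

2.1724 years


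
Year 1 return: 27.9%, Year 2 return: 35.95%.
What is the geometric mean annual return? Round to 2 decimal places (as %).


Formula: Geometric mean = ((1+r1)*(1+r2))^(1/2) - 1
Product: (1 + 0.279) * (1 + 0.3595) = 1.279 * 1.3595 = 1.7388
Square root: 1.7388^0.5 = 1.318636
Geometric mean = 1.318636 - 1 = 0.318636
As percentage: 31.86%

31.86%


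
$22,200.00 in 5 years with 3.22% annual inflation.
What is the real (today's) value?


Formula: Real value = nominal / (1 + inflation)^years
Price level: (1 + 0.0322)^5 = 1.171708
Real value = $22,200.00 / 1.171708 = $18,946.71

$18,946.71


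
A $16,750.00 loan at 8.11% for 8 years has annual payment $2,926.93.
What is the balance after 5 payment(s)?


Formula: Balance = PV*(1+r)^k - PMT*((1+r)^k - 1)/r
Growth: (1 + 0.0811)^5 = 1.476826
Accumulated factor: ((1+r)^k - 1)/r = 5.879482
Balance = $16,750.00 * 1.476826 - $2,926.93 * 5.879482
Balance = $7,528.00

$7,528.00


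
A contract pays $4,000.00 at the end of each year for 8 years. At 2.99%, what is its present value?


Formula: PV = PMT * (1 - (1+r)^(-n)) / r
Discount factor: (1 + 0.0299)^(-8) = 0.790023
Bracket: 1 - 0.790023 = 0.209977
PV = $4,000.00 * 0.209977 / 0.0299 = $28,090.62

$28,090.62


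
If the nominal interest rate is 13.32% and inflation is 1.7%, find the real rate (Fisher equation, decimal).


Formula: (1 + r_real) = (1 + r_nom) / (1 + inflation)
Substituting: (1 + r_real) = 1.1332 / 1.017
(1 + r_real) = 1.114258
r_real = 1.114258 - 1 = 0.114258

0.114258


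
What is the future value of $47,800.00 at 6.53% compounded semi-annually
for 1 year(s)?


Formula: FV = P * (1 + r/m)^(m*t)
Period rate: r/m = 0.0653 / 2 = 0.03265
Total periods: m*t = 2 * 1 = 2
Growth factor: (1 + 0.03265)^2 = 1.066366
FV = $47,800.00 * 1.066366 = $50,972.30

$50,972.30


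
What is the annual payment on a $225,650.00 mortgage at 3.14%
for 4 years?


Formula: PMT = PV * r / (1 - (1+r)^(-n))
Denominator: 1 - (1 + 0.0314)^(-4) = 0.116327
Numerator: $225,650.00 * 0.0314 = 7085.41
PMT = 7085.41 / 0.116327 = $60,909.32

$60,909.32


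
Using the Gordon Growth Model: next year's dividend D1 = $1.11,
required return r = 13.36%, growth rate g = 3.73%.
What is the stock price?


Formula: P = D1 / (r - g)
Spread: r - g = 0.1336 - 0.0373 = 0.0963
Substituting: P = $1.11 / 0.0963
P = $11.53

$11.53


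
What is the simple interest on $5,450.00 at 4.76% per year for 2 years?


Formula: I = P * r * t
Substituting: I = $5,450.00 * 0.0476 * 2
Step: I = $5,450.00 * 0.0952
I = $518.84

$518.84


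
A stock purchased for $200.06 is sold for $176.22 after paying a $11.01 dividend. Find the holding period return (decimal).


Formula: HPR = (P1 - P0 + D) / P0
Gain: $176.22 - $200.06 + $11.01 = -$12.83
HPR = -$12.83 / $200.06 = -0.0641

-0.0641


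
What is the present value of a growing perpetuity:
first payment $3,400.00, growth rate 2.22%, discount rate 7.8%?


Formula: PV = C / (r - g)
Spread: r - g = 0.078 - 0.0222 = 0.0558
Substituting: PV = $3,400.00 / 0.0558
PV = $60,931.90

$60,931.90


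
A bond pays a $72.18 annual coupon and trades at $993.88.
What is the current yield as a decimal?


Formula: Current yield = annual coupon / price
Substituting: CY = $72.18 / $993.88
CY = 0.072624

0.072624


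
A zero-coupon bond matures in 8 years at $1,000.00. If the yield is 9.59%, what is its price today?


Formula: Price = FV / (1 + r)^n
Substituting: Price = $1,000.00 / (1 + 0.0959)^8
Discount factor: (1.0959)^8 = 2.080499
Price = $1,000.00 / 2.080499 = $480.65

$480.65


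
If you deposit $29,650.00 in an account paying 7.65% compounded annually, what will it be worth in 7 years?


Formula: FV = P * (1 + r)^n
Substituting: FV = $29,650.00 * (1 + 0.0765)^7
Growth factor: (1.0765)^7 = 1.675322
FV = $29,650.00 * 1.675322 = $49,673.29

$49,673.29


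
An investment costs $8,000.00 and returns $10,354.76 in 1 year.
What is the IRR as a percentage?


Formula: IRR = C1/C0 - 1
Substituting: IRR = $10,354.76 / $8,000.00 - 1
Ratio: 1.294345 - 1 = 0.294345
IRR = 29.4345%

29.4345%


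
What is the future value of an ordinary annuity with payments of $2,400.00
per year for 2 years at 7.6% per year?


Formula: FV = PMT * ((1+r)^n - 1) / r
Growth factor: (1 + 0.076)^2 = 1.157776
Numerator: 1.157776 - 1 = 0.157776
FV = $2,400.00 * 0.157776 / 0.076 = $4,982.40

$4,982.40


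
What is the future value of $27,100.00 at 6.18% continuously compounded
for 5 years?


Formula: FV = P * e^(r*t)
Exponent: r*t = 0.0618 * 5 = 0.309
e^(0.309) = 1.362062
FV = $27,100.00 * 1.362062 = $36,911.89

$36,911.89


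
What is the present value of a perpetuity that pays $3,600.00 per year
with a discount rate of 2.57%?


Formula: PV = C / r
Substituting: PV = $3,600.00 / 0.0257
PV = $140,077.82

$140,077.82


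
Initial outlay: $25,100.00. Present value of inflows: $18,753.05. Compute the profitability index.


Formula: PI = PV(cash flows) / initial investment
Substituting: PI = $18,753.05 / $25,100.00
PI = 0.7471

0.7471


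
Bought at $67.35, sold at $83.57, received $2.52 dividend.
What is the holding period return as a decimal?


Formula: HPR = (P1 - P0 + D) / P0
Gain: $83.57 - $67.35 + $2.52 = $18.74
HPR = $18.74 / $67.35 = 0.2782

0.2782


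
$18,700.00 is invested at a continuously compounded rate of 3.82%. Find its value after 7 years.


Formula: FV = P * e^(r*t)
Exponent: r*t = 0.0382 * 7 = 0.2674
e^(0.2674) = 1.306563
FV = $18,700.00 * 1.306563 = $24,432.73

$24,432.73


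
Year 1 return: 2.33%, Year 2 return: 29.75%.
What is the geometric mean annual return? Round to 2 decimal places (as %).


Formula: Geometric mean = ((1+r1)*(1+r2))^(1/2) - 1
Product: (1 + 0.0233) * (1 + 0.2975) = 1.0233 * 1.2975 = 1.327732
Square root: 1.327732^0.5 = 1.152272
Geometric mean = 1.152272 - 1 = 0.152272
As percentage: 15.23%

15.23%


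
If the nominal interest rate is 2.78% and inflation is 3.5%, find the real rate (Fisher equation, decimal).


Formula: (1 + r_real) = (1 + r_nom) / (1 + inflation)
Substituting: (1 + r_real) = 1.0278 / 1.035
(1 + r_real) = 0.993043
r_real = 0.993043 - 1 = -0.006957

-0.006957


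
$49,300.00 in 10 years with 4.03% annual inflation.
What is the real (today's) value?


Formula: Real value = nominal / (1 + inflation)^years
Price level: (1 + 0.0403)^10 = 1.48452
Real value = $49,300.00 / 1.48452 = $33,209.39

$33,209.39


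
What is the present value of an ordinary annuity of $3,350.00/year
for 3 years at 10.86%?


Formula: PV = PMT * (1 - (1+r)^(-n)) / r
Discount factor: (1 + 0.1086)^(-3) = 0.733965
Bracket: 1 - 0.733965 = 0.266035
PV = $3,350.00 * 0.266035 / 0.1086 = $8,206.42

$8,206.42


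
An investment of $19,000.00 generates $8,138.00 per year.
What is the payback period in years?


Formula: Payback = investment / annual cash flow
Substituting: Payback = $19,000.00 / $8,138.00
Payback = 2.3347 years

2.3347 years


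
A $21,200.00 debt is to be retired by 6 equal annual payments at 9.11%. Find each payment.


Formula: PMT = PV * r / (1 - (1+r)^(-n))
Denominator: 1 - (1 + 0.0911)^(-6) = 0.40733
Numerator: $21,200.00 * 0.0911 = 1931.32
PMT = 1931.32 / 0.40733 = $4,741.41

$4,741.41


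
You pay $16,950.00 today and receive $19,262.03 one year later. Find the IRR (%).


Formula: IRR = C1/C0 - 1
Substituting: IRR = $19,262.03 / $16,950.00 - 1
Ratio: 1.136403 - 1 = 0.136403
IRR = 13.6403%

13.6403%


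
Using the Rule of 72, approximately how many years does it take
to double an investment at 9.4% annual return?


Formula: Years ≈ 72 / r
Substituting: Years ≈ 72 / 9.4
Years ≈ 7.7

7.7 years


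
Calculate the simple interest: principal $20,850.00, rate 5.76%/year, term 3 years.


Formula: I = P * r * t
Substituting: I = $20,850.00 * 0.0576 * 3
Step: I = $20,850.00 * 0.1728
I = $3,602.88

$3,602.88


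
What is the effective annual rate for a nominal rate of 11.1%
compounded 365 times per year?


Formula: EAR = (1 + r/m)^m - 1
Period rate: r/m = 0.111 / 365 = 0.000304
Compounding: (1 + 0.000304)^365 = 1.117376
EAR = 1.117376 - 1 = 0.117376

0.117376


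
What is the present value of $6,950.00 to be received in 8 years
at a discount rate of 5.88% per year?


Formula: PV = FV / (1 + r)^n
Substituting: PV = $6,950.00 / (1 + 0.0588)^8
Discount factor: (1.0588)^8 = 1.57947
PV = $6,950.00 / 1.57947 = $4,400.21

$4,400.21


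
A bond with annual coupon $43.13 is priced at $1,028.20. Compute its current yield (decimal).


Formula: Current yield = annual coupon / price
Substituting: CY = $43.13 / $1,028.20
CY = 0.041947

0.041947


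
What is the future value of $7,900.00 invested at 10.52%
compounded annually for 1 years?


Formula: FV = P * (1 + r)^n
Substituting: FV = $7,900.00 * (1 + 0.1052)^1
Growth factor: (1.1052)^1 = 1.1052
FV = $7,900.00 * 1.1052 = $8,731.08

$8,731.08


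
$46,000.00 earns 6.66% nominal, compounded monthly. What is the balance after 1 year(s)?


Formula: FV = P * (1 + r/m)^(m*t)
Period rate: r/m = 0.0666 / 12 = 0.00555
Total periods: m*t = 12 * 1 = 12
Growth factor: (1 + 0.00555)^12 = 1.068671
FV = $46,000.00 * 1.068671 = $49,158.87

$49,158.87


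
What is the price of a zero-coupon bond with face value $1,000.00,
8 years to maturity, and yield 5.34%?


Formula: Price = FV / (1 + r)^n
Substituting: Price = $1,000.00 / (1 + 0.0534)^8
Discount factor: (1.0534)^8 = 1.516165
Price = $1,000.00 / 1.516165 = $659.56

$659.56


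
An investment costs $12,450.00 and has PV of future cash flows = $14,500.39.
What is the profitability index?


Formula: PI = PV(cash flows) / initial investment
Substituting: PI = $14,500.39 / $12,450.00
PI = 1.1647

1.1647


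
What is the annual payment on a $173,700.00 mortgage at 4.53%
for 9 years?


Formula: PMT = PV * r / (1 - (1+r)^(-n))
Denominator: 1 - (1 + 0.0453)^(-9) = 0.328832
Numerator: $173,700.00 * 0.0453 = 7868.61
PMT = 7868.61 / 0.328832 = $23,928.99

$23,928.99


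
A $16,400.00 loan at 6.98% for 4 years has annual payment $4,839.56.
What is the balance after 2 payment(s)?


Formula: Balance = PV*(1+r)^k - PMT*((1+r)^k - 1)/r
Growth: (1 + 0.0698)^2 = 1.144472
Accumulated factor: ((1+r)^k - 1)/r = 2.0698
Balance = $16,400.00 * 1.144472 - $4,839.56 * 2.0698
Balance = $8,752.42

$8,752.42


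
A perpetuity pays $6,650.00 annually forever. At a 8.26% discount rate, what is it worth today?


Formula: PV = C / r
Substituting: PV = $6,650.00 / 0.0826
PV = $80,508.47

$80,508.47


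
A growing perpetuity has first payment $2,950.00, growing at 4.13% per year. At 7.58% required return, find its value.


Formula: PV = C / (r - g)
Spread: r - g = 0.0758 - 0.0413 = 0.0345
Substituting: PV = $2,950.00 / 0.0345
PV = $85,507.25

$85,507.25


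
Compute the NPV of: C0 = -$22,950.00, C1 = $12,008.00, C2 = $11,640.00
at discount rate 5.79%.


Formula: NPV = C0 + C1/(1+r) + C2/(1+r)^2
Discount C1: $12,008.00 / (1 + 0.0579) = $11,350.79
Discount C2: $11,640.00 / (1 + 0.0579)^2 = $10,400.73
NPV = -$22,950.00 + $11,350.79 + $10,400.73 = -$1,198.48

-$1,198.48


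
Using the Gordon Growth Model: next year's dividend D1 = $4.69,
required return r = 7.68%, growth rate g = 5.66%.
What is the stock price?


Formula: P = D1 / (r - g)
Spread: r - g = 0.0768 - 0.0566 = 0.0202
Substituting: P = $4.69 / 0.0202
P = $232.18

$232.18


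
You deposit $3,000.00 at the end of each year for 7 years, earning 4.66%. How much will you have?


Formula: FV = PMT * ((1+r)^n - 1) / r
Growth factor: (1 + 0.0466)^7 = 1.375514
Numerator: 1.375514 - 1 = 0.375514
FV = $3,000.00 * 0.375514 / 0.0466 = $24,174.74

$24,174.74


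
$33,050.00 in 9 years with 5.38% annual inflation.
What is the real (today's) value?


Formula: Real value = nominal / (1 + inflation)^years
Price level: (1 + 0.0538)^9 = 1.602595
Real value = $33,050.00 / 1.602595 = $20,622.80

$20,622.80


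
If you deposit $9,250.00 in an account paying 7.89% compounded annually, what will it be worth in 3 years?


Formula: FV = P * (1 + r)^n
Substituting: FV = $9,250.00 * (1 + 0.0789)^3
Growth factor: (1.0789)^3 = 1.255867
FV = $9,250.00 * 1.255867 = $11,616.77

$11,616.77


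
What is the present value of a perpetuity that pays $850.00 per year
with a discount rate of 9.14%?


Formula: PV = C / r
Substituting: PV = $850.00 / 0.0914
PV = $9,299.78

$9,299.78


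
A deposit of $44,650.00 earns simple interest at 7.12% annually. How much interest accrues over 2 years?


Formula: I = P * r * t
Substituting: I = $44,650.00 * 0.0712 * 2
Step: I = $44,650.00 * 0.1424
I = $6,358.16

$6,358.16


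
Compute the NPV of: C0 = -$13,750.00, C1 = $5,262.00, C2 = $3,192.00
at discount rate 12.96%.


Formula: NPV = C0 + C1/(1+r) + C2/(1+r)^2
Discount C1: $5,262.00 / (1 + 0.1296) = $4,658.29
Discount C2: $3,192.00 / (1 + 0.1296)^2 = $2,501.57
NPV = -$13,750.00 + $4,658.29 + $2,501.57 = -$6,590.14

-$6,590.14


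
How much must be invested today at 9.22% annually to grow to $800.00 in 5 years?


Formula: PV = FV / (1 + r)^n
Substituting: PV = $800.00 / (1 + 0.0922)^5
Discount factor: (1.0922)^5 = 1.554214
PV = $800.00 / 1.554214 = $514.73

$514.73


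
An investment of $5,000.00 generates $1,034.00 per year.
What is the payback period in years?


Formula: Payback = investment / annual cash flow
Substituting: Payback = $5,000.00 / $1,034.00
Payback = 4.8356 years

4.8356 years


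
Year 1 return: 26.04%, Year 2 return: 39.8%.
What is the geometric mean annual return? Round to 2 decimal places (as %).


Formula: Geometric mean = ((1+r1)*(1+r2))^(1/2) - 1
Product: (1 + 0.2604) * (1 + 0.398) = 1.2604 * 1.398 = 1.762039
Square root: 1.762039^0.5 = 1.327418
Geometric mean = 1.327418 - 1 = 0.327418
As percentage: 32.74%

32.74%


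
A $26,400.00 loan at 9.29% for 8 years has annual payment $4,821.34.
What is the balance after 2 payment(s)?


Formula: Balance = PV*(1+r)^k - PMT*((1+r)^k - 1)/r
Growth: (1 + 0.0929)^2 = 1.19443
Accumulated factor: ((1+r)^k - 1)/r = 2.0929
Balance = $26,400.00 * 1.19443 - $4,821.34 * 2.0929
Balance = $21,442.38

$21,442.38


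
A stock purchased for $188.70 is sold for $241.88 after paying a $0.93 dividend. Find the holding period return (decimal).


Formula: HPR = (P1 - P0 + D) / P0
Gain: $241.88 - $188.70 + $0.93 = $54.11
HPR = $54.11 / $188.70 = 0.2868

0.2868


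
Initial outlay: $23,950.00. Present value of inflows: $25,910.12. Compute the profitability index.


Formula: PI = PV(cash flows) / initial investment
Substituting: PI = $25,910.12 / $23,950.00
PI = 1.0818

1.0818


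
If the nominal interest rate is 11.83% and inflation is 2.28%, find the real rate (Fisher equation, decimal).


Formula: (1 + r_real) = (1 + r_nom) / (1 + inflation)
Substituting: (1 + r_real) = 1.1183 / 1.0228
(1 + r_real) = 1.093371
r_real = 1.093371 - 1 = 0.093371

0.093371


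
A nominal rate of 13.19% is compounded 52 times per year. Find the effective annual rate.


Formula: EAR = (1 + r/m)^m - 1
Period rate: r/m = 0.1319 / 52 = 0.002537
Compounding: (1 + 0.002537)^52 = 1.140804
EAR = 1.140804 - 1 = 0.140804

0.140804


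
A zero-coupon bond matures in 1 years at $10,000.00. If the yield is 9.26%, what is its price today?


Formula: Price = FV / (1 + r)^n
Substituting: Price = $10,000.00 / (1 + 0.0926)^1
Discount factor: (1.0926)^1 = 1.0926
Price = $10,000.00 / 1.0926 = $9,152.48

$9,152.48


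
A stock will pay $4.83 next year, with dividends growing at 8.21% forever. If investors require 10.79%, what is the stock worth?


Formula: P = D1 / (r - g)
Spread: r - g = 0.1079 - 0.0821 = 0.0258
Substituting: P = $4.83 / 0.0258
P = $187.21

$187.21


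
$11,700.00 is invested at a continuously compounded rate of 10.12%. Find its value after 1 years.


Formula: FV = P * e^(r*t)
Exponent: r*t = 0.1012 * 1 = 0.1012
e^(0.1012) = 1.106498
FV = $11,700.00 * 1.106498 = $12,946.03

$12,946.03


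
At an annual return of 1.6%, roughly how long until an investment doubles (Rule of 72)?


Formula: Years ≈ 72 / r
Substituting: Years ≈ 72 / 1.6
Years ≈ 45.0

45.0 years


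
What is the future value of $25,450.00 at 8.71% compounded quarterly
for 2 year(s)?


Formula: FV = P * (1 + r/m)^(m*t)
Period rate: r/m = 0.0871 / 4 = 0.021775
Total periods: m*t = 4 * 2 = 8
Growth factor: (1 + 0.021775)^8 = 1.18807
FV = $25,450.00 * 1.18807 = $30,236.39

$30,236.39


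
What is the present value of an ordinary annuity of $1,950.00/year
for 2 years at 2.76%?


Formula: PV = PMT * (1 - (1+r)^(-n)) / r
Discount factor: (1 + 0.0276)^(-2) = 0.947004
Bracket: 1 - 0.947004 = 0.052996
PV = $1,950.00 * 0.052996 / 0.0276 = $3,744.28

$3,744.28


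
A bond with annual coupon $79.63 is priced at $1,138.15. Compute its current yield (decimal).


Formula: Current yield = annual coupon / price
Substituting: CY = $79.63 / $1,138.15
CY = 0.069964

0.069964


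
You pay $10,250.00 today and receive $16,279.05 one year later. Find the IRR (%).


Formula: IRR = C1/C0 - 1
Substituting: IRR = $16,279.05 / $10,250.00 - 1
Ratio: 1.5882 - 1 = 0.5882
IRR = 58.82%

58.82%


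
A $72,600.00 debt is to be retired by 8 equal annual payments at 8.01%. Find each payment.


Formula: PMT = PV * r / (1 - (1+r)^(-n))
Denominator: 1 - (1 + 0.0801)^(-8) = 0.460131
Numerator: $72,600.00 * 0.0801 = 5815.26
PMT = 5815.26 / 0.460131 = $12,638.27

$12,638.27


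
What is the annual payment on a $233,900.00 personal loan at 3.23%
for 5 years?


Formula: PMT = PV * r / (1 - (1+r)^(-n))
Denominator: 1 - (1 + 0.0323)^(-5) = 0.146958
Numerator: $233,900.00 * 0.0323 = 7554.97
PMT = 7554.97 / 0.146958 = $51,409.01

$51,409.01


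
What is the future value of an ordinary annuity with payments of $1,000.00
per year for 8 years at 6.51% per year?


Formula: FV = PMT * ((1+r)^n - 1) / r
Growth factor: (1 + 0.0651)^8 = 1.656239
Numerator: 1.656239 - 1 = 0.656239
FV = $1,000.00 * 0.656239 / 0.0651 = $10,080.48

$10,080.48


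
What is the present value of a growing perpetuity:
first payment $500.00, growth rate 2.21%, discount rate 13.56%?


Formula: PV = C / (r - g)
Spread: r - g = 0.1356 - 0.0221 = 0.1135
Substituting: PV = $500.00 / 0.1135
PV = $4,405.29

$4,405.29


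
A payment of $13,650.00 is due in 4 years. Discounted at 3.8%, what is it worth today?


Formula: PV = FV / (1 + r)^n
Substituting: PV = $13,650.00 / (1 + 0.038)^4
Discount factor: (1.038)^4 = 1.160886
PV = $13,650.00 / 1.160886 = $11,758.26

$11,758.26


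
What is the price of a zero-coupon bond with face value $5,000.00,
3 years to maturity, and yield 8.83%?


Formula: Price = FV / (1 + r)^n
Substituting: Price = $5,000.00 / (1 + 0.0883)^3
Discount factor: (1.0883)^3 = 1.288979
Price = $5,000.00 / 1.288979 = $3,879.04

$3,879.04


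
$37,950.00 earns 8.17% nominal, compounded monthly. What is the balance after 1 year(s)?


Formula: FV = P * (1 + r/m)^(m*t)
Period rate: r/m = 0.0817 / 12 = 0.006808
Total periods: m*t = 12 * 1 = 12
Growth factor: (1 + 0.006808)^12 = 1.08483
FV = $37,950.00 * 1.08483 = $41,169.29

$41,169.29


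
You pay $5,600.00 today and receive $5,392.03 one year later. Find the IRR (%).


Formula: IRR = C1/C0 - 1
Substituting: IRR = $5,392.03 / $5,600.00 - 1
Ratio: 0.962862 - 1 = -0.037138
IRR = -3.7138%

-3.7138%


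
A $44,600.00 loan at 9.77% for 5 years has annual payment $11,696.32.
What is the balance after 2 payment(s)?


Formula: Balance = PV*(1+r)^k - PMT*((1+r)^k - 1)/r
Growth: (1 + 0.0977)^2 = 1.204945
Accumulated factor: ((1+r)^k - 1)/r = 2.0977
Balance = $44,600.00 * 1.204945 - $11,696.32 * 2.0977
Balance = $29,205.19

$29,205.19


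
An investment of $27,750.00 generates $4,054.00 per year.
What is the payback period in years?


Formula: Payback = investment / annual cash flow
Substituting: Payback = $27,750.00 / $4,054.00
Payback = 6.8451 years

6.8451 years


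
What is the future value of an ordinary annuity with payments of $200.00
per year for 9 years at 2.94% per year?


Formula: FV = PMT * ((1+r)^n - 1) / r
Growth factor: (1 + 0.0294)^9 = 1.297949
Numerator: 1.297949 - 1 = 0.297949
FV = $200.00 * 0.297949 / 0.0294 = $2,026.86

$2,026.86


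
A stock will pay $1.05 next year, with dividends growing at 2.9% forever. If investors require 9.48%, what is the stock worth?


Formula: P = D1 / (r - g)
Spread: r - g = 0.0948 - 0.029 = 0.0658
Substituting: P = $1.05 / 0.0658
P = $15.96

$15.96


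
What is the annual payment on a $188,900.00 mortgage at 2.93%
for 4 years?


Formula: PMT = PV * r / (1 - (1+r)^(-n))
Denominator: 1 - (1 + 0.0293)^(-4) = 0.109094
Numerator: $188,900.00 * 0.0293 = 5534.77
PMT = 5534.77 / 0.109094 = $50,734.17

$50,734.17


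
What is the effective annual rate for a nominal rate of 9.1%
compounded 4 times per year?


Formula: EAR = (1 + r/m)^m - 1
Period rate: r/m = 0.091 / 4 = 0.02275
Compounding: (1 + 0.02275)^4 = 1.094153
EAR = 1.094153 - 1 = 0.094153

0.094153


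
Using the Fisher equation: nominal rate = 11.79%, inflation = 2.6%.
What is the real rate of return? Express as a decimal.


Formula: (1 + r_real) = (1 + r_nom) / (1 + inflation)
Substituting: (1 + r_real) = 1.1179 / 1.026
(1 + r_real) = 1.089571
r_real = 1.089571 - 1 = 0.089571

0.089571


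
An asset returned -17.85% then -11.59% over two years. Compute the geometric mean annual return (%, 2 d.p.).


Formula: Geometric mean = ((1+r1)*(1+r2))^(1/2) - 1
Product: (1 + -0.1785) * (1 + -0.1159) = 0.8215 * 0.8841 = 0.726288
Square root: 0.726288^0.5 = 0.852225
Geometric mean = 0.852225 - 1 = -0.147775
As percentage: -14.78%

-14.78%


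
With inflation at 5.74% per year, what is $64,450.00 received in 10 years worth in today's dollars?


Formula: Real value = nominal / (1 + inflation)^years
Price level: (1 + 0.0574)^10 = 1.747403
Real value = $64,450.00 / 1.747403 = $36,883.31

$36,883.31


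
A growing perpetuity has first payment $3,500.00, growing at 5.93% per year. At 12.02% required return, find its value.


Formula: PV = C / (r - g)
Spread: r - g = 0.1202 - 0.0593 = 0.0609
Substituting: PV = $3,500.00 / 0.0609
PV = $57,471.26

$57,471.26


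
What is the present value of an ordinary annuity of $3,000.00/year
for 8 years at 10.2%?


Formula: PV = PMT * (1 - (1+r)^(-n)) / r
Discount factor: (1 + 0.102)^(-8) = 0.459777
Bracket: 1 - 0.459777 = 0.540223
PV = $3,000.00 * 0.540223 / 0.102 = $15,888.91

$15,888.91


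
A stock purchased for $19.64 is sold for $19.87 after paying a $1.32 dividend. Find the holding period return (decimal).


Formula: HPR = (P1 - P0 + D) / P0
Gain: $19.87 - $19.64 + $1.32 = $1.55
HPR = $1.55 / $19.64 = 0.0789

0.0789


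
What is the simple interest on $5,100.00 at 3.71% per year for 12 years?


Formula: I = P * r * t
Substituting: I = $5,100.00 * 0.0371 * 12
Step: I = $5,100.00 * 0.4452
I = $2,270.52

$2,270.52


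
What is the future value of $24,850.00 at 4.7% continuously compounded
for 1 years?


Formula: FV = P * e^(r*t)
Exponent: r*t = 0.047 * 1 = 0.047
e^(0.047) = 1.048122
FV = $24,850.00 * 1.048122 = $26,045.83

$26,045.83


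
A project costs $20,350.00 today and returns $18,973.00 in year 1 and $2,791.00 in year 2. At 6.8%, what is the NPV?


Formula: NPV = C0 + C1/(1+r) + C2/(1+r)^2
Discount C1: $18,973.00 / (1 + 0.068) = $17,764.98
Discount C2: $2,791.00 / (1 + 0.068)^2 = $2,446.91
NPV = -$20,350.00 + $17,764.98 + $2,446.91 = -$138.11

-$138.11


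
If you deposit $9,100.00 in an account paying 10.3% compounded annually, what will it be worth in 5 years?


Formula: FV = P * (1 + r)^n
Substituting: FV = $9,100.00 * (1 + 0.103)^5
Growth factor: (1.103)^5 = 1.632592
FV = $9,100.00 * 1.632592 = $14,856.58

$14,856.58


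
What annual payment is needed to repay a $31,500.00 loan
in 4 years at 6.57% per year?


Formula: PMT = PV * r / (1 - (1+r)^(-n))
Denominator: 1 - (1 + 0.0657)^(-4) = 0.224717
Numerator: $31,500.00 * 0.0657 = 2069.55
PMT = 2069.55 / 0.224717 = $9,209.57

$9,209.57


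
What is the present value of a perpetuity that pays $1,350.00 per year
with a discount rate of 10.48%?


Formula: PV = C / r
Substituting: PV = $1,350.00 / 0.1048
PV = $12,881.68

$12,881.68


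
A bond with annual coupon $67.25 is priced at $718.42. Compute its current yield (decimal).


Formula: Current yield = annual coupon / price
Substituting: CY = $67.25 / $718.42
CY = 0.093608

0.093608


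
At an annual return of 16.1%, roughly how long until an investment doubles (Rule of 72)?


Formula: Years ≈ 72 / r
Substituting: Years ≈ 72 / 16.1
Years ≈ 4.5

4.5 years


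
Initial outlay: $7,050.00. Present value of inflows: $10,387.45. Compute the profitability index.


Formula: PI = PV(cash flows) / initial investment
Substituting: PI = $10,387.45 / $7,050.00
PI = 1.4734

1.4734


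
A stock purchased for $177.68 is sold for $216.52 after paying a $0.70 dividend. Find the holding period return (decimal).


Formula: HPR = (P1 - P0 + D) / P0
Gain: $216.52 - $177.68 + $0.70 = $39.54
HPR = $39.54 / $177.68 = 0.2225

0.2225


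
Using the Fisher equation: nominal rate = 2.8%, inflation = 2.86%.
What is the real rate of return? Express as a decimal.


Formula: (1 + r_real) = (1 + r_nom) / (1 + inflation)
Substituting: (1 + r_real) = 1.028 / 1.0286
(1 + r_real) = 0.999417
r_real = 0.999417 - 1 = -0.000583

-0.000583


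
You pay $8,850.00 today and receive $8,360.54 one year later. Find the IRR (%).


Formula: IRR = C1/C0 - 1
Substituting: IRR = $8,360.54 / $8,850.00 - 1
Ratio: 0.944694 - 1 = -0.055306
IRR = -5.5306%

-5.5306%


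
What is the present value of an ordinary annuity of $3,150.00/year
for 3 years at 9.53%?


Formula: PV = PMT * (1 - (1+r)^(-n)) / r
Discount factor: (1 + 0.0953)^(-3) = 0.761028
Bracket: 1 - 0.761028 = 0.238972
PV = $3,150.00 * 0.238972 / 0.0953 = $7,898.86

$7,898.86
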